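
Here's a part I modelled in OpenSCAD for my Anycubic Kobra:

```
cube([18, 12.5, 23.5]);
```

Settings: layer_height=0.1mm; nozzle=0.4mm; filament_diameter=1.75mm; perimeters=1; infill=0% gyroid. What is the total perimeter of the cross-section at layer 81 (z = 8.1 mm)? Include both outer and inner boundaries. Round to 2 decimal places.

61.00 mm

At z = 8.1 mm: the 18×12.5 cube contributes its full rectangle (perimeter 61.00 mm). Overall, the cross-section is a single solid region. Total boundary length (outer) = 61.00 mm.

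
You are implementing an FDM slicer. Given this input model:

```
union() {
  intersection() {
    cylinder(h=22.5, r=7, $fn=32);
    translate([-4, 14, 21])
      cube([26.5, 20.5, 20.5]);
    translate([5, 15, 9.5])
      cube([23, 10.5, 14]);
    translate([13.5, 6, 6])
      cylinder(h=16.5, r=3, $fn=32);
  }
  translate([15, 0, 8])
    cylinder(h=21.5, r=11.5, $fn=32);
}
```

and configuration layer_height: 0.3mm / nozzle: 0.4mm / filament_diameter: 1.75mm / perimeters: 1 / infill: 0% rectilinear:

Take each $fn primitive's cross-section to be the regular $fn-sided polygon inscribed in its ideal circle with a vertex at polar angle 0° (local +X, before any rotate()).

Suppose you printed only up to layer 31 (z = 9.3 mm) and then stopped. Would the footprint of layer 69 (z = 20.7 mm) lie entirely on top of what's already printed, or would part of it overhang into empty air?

Compare the two slices. At z = 9.3: the cylinder: section is a regular 32-gon, circumradius r=7 (area = (32/2)·7.000²·sin(360°/32) = 152.95 mm²); the cube at (-4, 14) is absent (z outside [21, 41.5]); the cube at (5, 15) does not reach this height (z outside [9.5, 23.5]); the cylinder at (13.5, 6): section is a regular 32-gon, circumradius r=3 (area = (32/2)·3.000²·sin(360°/32) = 28.09 mm²); Taking the intersection: at least one operand is absent at this height, so nothing remains; the cylinder at (15, 0): section is a regular 32-gon, circumradius r=11.5 (area = (32/2)·11.500²·sin(360°/32) = 412.81 mm²); Taking the union: only the r=11.5 cylinder at (15, 0) is present, so the union is just that shape — area = 412.81 mm². At z = 20.7: the r=7 cylinder gives a regular 32-gon of circumradius 7 (constant along its height) (area = (32/2)·7.000²·sin(360°/32) = 152.95 mm²); the cube at (-4, 14) is absent (z outside [21, 41.5]); the cube at (5, 15) (footprint 23×10.5) is included at this height (area 241.50 mm²); the r=3 cylinder at (13.5, 6) contributes a regular 32-gon of circumradius 3 (area = (32/2)·3.000²·sin(360°/32) = 28.09 mm²); Keeping only the common overlap: at least one operand is absent at this height, so nothing remains; the cylinder at (15, 0): section is a regular 32-gon, circumradius r=11.5 (area = (32/2)·11.500²·sin(360°/32) = 412.81 mm²); Merging all regions: only the r=11.5 cylinder at (15, 0) is present, so the union is just that shape — area = 412.81 mm². Checking containment: the cross-section at z = 20.7 is a subset of the cross-section at z = 9.3.

entirely on top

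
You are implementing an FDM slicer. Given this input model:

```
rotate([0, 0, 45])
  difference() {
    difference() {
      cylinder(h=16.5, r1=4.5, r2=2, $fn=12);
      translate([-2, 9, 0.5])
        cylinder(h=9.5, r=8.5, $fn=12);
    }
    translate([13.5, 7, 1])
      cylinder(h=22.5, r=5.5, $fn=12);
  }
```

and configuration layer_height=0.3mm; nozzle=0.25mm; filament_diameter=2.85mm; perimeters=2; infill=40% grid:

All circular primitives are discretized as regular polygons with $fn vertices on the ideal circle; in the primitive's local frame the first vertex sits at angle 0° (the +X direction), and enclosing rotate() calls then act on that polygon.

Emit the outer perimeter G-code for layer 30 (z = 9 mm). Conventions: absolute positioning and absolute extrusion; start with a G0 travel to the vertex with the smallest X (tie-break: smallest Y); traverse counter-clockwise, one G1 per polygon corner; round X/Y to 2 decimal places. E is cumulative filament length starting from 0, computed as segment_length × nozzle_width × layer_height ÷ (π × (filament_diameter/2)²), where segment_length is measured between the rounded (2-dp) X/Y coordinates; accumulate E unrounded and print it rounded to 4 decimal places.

G0 X-2.61 Y-1.54 Z9.00
G1 X-2.22 Y-2.22 E0.0092
G1 X-0.81 Y-3.03 E0.0283
G1 X0.81 Y-3.03 E0.0474
G1 X2.22 Y-2.22 E0.0665
G1 X3.03 Y-0.81 E0.0856
G1 X3.03 Y0.81 E0.1047
G1 X2.22 Y2.22 E0.1238
G1 X0.81 Y3.03 E0.1429
G1 X0.43 Y3.03 E0.1474
G1 X0.43 Y2.75 E0.1507
G1 X-1.77 Y-1.06 E0.2024
G1 X-2.61 Y-1.54 E0.2138

At z = 9 mm: the cone (r1=4.5→r2=2) has section circumradius 3.136 here — a regular 12-gon; the r=8.5 cylinder at (-2, 9) gives a regular 12-gon of circumradius 8.5 (constant along its height); Taking the first minus the rest: starting from the cone, the r=8.5 cylinder at (-2, 9) partially overlaps it — only the 8.42 mm² overlap (of its 216.75 mm²) is removed, clipping the outline — 1 connected region; the r=5.5 cylinder at (13.5, 7) contributes a regular 12-gon of circumradius 5.5; After the difference (first − rest): starting from the result so far, the r=5.5 cylinder at (13.5, 7) misses the remaining region (no effect) — 1 connected region; (whole slice rotated 45° about Z — lengths, areas and connectivity unchanged). The outline is a single polygon with 12 vertices. Extrusion per mm of travel: 0.25 × 0.3 / (π × 1.425²) = 0.011757. Accumulating E over each segment gives final E = 0.2138.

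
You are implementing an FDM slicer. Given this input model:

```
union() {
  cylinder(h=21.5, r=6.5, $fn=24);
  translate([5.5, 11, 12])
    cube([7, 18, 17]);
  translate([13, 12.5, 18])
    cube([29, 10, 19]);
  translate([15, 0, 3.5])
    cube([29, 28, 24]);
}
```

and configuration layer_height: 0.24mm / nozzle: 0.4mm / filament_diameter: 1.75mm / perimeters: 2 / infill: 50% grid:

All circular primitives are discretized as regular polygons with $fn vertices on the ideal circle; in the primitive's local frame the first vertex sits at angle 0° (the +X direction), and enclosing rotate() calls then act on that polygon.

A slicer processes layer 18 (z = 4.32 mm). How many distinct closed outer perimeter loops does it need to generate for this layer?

At z = 4.32 mm: the cylinder: section is a regular 24-gon, circumradius r=6.5; the cube at (5.5, 11) is absent (z outside [12, 29]); the cube at (13, 12.5) is absent (z outside [18, 37]); the cube at (15, 0) is present — its section is the full 29×28 rectangle; Taking the union: the 2 present regions are separate (no shared area or edge), so areas and boundary lengths simply add and each stays a separate island — 2 connected regions. The result has 2 disconnected regions.

2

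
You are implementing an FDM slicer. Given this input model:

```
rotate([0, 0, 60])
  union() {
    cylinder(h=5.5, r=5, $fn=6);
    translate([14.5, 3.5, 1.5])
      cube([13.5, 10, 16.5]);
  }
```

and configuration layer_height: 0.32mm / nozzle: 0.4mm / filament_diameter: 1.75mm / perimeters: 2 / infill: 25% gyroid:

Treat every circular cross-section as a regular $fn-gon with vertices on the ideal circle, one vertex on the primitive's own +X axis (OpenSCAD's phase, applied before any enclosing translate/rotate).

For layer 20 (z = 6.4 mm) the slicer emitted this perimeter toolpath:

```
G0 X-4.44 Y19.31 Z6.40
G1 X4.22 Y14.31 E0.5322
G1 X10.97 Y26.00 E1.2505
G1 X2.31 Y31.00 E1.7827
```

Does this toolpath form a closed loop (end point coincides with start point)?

Start point (G0): (-4.44, 19.31). End point (last G1): the path does not return to the start — open.

no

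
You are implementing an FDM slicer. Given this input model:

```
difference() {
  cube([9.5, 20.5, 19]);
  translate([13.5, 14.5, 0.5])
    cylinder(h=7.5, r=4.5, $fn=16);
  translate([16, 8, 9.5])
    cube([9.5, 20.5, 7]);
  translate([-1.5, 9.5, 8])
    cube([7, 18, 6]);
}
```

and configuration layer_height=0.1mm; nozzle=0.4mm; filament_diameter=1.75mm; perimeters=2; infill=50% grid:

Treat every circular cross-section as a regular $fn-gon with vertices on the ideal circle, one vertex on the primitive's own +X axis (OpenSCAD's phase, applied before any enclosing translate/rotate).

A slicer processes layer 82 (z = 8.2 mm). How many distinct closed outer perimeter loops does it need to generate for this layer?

1

At z = 8.2 mm: the cube (footprint 9.5×20.5) is included at this height; the cylinder at (13.5, 14.5) is not intersected at this z (z outside [0.5, 8]); the cube at (16, 8) does not reach this height (z outside [9.5, 16.5]); the 7×18 cube at (-1.5, 9.5) contributes its full rectangle; Subtracting the remaining from the first: starting from the 9.5×20.5 cube, the 7×18 cube at (-1.5, 9.5) partially overlaps it — only the 60.50 mm² overlap (of its 126.00 mm²) is removed, clipping the outline — 1 connected region. The result has 1 disconnected region.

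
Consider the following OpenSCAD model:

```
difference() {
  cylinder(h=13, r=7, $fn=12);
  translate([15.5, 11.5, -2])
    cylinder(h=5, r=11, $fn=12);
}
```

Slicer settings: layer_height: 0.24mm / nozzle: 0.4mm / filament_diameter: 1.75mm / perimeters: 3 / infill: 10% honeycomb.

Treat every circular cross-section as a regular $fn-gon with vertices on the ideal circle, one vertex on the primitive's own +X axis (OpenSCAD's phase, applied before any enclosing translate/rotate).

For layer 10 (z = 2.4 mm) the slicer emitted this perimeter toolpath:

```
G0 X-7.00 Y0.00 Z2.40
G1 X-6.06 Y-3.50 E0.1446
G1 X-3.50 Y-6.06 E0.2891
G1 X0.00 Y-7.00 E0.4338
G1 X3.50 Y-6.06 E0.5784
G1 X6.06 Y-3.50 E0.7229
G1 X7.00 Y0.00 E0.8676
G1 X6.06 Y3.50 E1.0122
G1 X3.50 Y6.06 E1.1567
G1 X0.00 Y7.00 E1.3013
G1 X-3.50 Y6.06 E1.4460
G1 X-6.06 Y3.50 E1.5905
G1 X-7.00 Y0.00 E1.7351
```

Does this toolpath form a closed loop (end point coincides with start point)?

Start point (G0): (-7.00, 0.00). End point (last G1): the path returns to the start — closed.

yes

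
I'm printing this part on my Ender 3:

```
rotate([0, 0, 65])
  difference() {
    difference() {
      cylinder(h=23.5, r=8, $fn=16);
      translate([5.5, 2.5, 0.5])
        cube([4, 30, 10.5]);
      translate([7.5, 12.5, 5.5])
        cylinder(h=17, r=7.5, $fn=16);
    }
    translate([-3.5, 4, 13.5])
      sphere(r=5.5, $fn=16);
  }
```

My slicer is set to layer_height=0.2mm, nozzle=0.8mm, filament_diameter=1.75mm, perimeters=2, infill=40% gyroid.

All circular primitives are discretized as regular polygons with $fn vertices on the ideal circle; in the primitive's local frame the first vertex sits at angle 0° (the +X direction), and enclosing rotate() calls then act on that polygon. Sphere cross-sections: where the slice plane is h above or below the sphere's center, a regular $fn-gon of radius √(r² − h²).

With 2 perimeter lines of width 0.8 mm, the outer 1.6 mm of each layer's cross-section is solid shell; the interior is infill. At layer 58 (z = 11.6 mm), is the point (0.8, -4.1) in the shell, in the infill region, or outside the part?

shell

At z = 11.6 mm: the cylinder: section is a regular 16-gon, circumradius r=8; the cube at (5.5, 2.5) does not reach this height (z outside [0.5, 11]); the r=7.5 cylinder at (7.5, 12.5) gives a regular 16-gon of circumradius 7.5 (constant along its height); Taking the first minus the rest: starting from the r=8 cylinder, the r=7.5 cylinder at (7.5, 12.5) partially overlaps it — only the 2.33 mm² overlap (of its 172.21 mm²) is removed, clipping the outline — 1 connected region; the r=5.5 sphere at (-3.5, 4) contributes a regular 16-gon of circumradius √(5.5²−1.9²) = 5.161; After the difference (first − rest): starting from the result so far, the r=5.5 sphere at (-3.5, 4) partially overlaps it — only the 61.04 mm² overlap (of its 81.56 mm²) is removed, clipping the outline — 1 connected region; (whole slice rotated 65° about Z — lengths, areas and connectivity unchanged). Overall, the cross-section is a single solid region. Undo the 65° rotation: the query point maps to (-3.378, -2.458) in the un-rotated model frame. The nearest boundary edge runs (-5.48, -0.77)→(-3.50, -1.16); distance from the point to it = 1.30 mm. The point is inside the cross-section, 1.30 mm from the nearest boundary — within the 1.6 mm shell band (2 × 0.8).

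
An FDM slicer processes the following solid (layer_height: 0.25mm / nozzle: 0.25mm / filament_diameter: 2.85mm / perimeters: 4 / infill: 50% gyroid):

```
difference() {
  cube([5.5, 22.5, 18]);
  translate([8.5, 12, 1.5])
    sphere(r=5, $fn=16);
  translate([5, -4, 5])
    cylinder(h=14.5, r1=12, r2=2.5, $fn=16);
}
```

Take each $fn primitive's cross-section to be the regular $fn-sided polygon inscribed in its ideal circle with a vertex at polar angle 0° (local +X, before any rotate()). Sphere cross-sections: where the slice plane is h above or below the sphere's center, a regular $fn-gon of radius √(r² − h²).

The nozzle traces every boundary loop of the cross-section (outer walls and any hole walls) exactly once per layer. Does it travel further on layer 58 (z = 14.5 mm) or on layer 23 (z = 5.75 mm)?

Layer 58 (z = 14.5): the 5.5×22.5 cube contributes its full rectangle (perimeter 56.00 mm); the sphere at (8.5, 12) does not reach this height (|z−center|=13.000 > r=5); the cone at (5, -4): at t=0.655 of its height the radius interpolates to r₁+(r₂−r₁)t = 5.776, giving a regular 16-gon of that circumradius (perimeter = 2·16·5.776·sin(180°/16) = 36.06 mm); After the difference (first − rest): starting from the 5.5×22.5 cube, the cone at (5, -4) partially overlaps it — only the 5.64 mm² overlap (of its 102.13 mm²) is removed, clipping the outline — boundary = 54.80 mm. So its perimeter = 54.80 mm. Layer 23 (z = 5.75): the cube (footprint 5.5×22.5) is included at this height (perimeter 56.00 mm); the sphere at (8.5, 12): section is a regular 16-gon, circumradius = √(r²−h²) = √(5²−4.25²) = 2.634 (perimeter = 2·16·2.634·sin(180°/16) = 16.44 mm); the cone at (5, -4): at t=0.052 of its height the radius interpolates to r₁+(r₂−r₁)t = 11.509, giving a regular 16-gon of that circumradius (perimeter = 2·16·11.509·sin(180°/16) = 71.85 mm); After the difference (first − rest): starting from the 5.5×22.5 cube, the r=5 sphere at (8.5, 12) misses the remaining region (no effect); the cone at (5, -4) partially overlaps it — only the 38.70 mm² overlap (of its 405.49 mm²) is removed, clipping the outline — boundary = 42.57 mm. So its perimeter = 42.57 mm. Layer 58 is larger (54.80 vs 42.57 mm).

layer 58 (z = 14.5 mm)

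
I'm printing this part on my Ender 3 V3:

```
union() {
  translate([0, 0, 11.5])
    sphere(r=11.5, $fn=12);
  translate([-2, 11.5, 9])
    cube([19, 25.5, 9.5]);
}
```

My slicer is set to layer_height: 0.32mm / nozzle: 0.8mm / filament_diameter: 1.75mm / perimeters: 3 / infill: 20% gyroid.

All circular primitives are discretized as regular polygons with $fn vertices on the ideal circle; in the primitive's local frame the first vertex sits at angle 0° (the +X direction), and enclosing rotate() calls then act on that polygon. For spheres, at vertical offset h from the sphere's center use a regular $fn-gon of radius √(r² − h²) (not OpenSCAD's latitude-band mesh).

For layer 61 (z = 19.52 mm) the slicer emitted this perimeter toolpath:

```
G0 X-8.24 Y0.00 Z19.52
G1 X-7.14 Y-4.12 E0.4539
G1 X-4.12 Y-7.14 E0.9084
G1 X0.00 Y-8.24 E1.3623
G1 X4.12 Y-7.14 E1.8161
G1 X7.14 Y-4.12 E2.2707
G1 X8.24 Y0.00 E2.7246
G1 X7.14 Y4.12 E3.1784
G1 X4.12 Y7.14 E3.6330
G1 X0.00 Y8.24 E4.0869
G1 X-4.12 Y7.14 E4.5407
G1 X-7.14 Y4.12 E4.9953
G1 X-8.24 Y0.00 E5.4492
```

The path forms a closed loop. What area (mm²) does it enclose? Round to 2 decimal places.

203.81 mm²

Apply the shoelace formula to the sequence of (X, Y) vertices; enclosed area = 203.81 mm².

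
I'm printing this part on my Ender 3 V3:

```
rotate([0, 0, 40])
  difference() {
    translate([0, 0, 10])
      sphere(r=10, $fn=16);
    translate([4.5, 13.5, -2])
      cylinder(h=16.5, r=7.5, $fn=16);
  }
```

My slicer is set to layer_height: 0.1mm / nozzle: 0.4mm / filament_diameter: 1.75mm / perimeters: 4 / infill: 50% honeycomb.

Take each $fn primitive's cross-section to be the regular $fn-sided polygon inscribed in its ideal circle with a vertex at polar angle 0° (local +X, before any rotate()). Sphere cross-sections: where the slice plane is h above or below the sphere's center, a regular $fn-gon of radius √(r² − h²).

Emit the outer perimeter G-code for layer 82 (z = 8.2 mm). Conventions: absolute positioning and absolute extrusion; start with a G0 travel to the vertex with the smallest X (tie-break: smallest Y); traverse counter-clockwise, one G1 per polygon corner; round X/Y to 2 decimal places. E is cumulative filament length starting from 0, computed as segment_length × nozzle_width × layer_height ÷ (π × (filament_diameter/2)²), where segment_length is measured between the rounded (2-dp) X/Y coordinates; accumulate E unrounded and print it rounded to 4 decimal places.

At z = 8.2 mm: the sphere: section is a regular 16-gon, circumradius = √(r²−h²) = √(10²−1.8²) = 9.837; the r=7.5 cylinder at (4.5, 13.5) gives a regular 16-gon of circumradius 7.5 (constant along its height); Taking the first minus the rest: starting from the r=10 sphere, the r=7.5 cylinder at (4.5, 13.5) partially overlaps it — only the 18.43 mm² overlap (of its 172.21 mm²) is removed, clipping the outline — 1 connected region; (whole slice rotated 40° about Z — lengths, areas and connectivity unchanged). The outline is a single polygon with 18 vertices. Extrusion per mm of travel: 0.4 × 0.1 / (π × 0.875²) = 0.016630. Accumulating E over each segment gives final E = 1.0268.

G0 X-9.80 Y0.86 Z8.20
G1 X-9.38 Y-2.96 E0.0639
G1 X-7.54 Y-6.32 E0.1276
G1 X-4.54 Y-8.73 E0.1916
G1 X-0.86 Y-9.80 E0.2553
G1 X2.96 Y-9.38 E0.3193
G1 X6.32 Y-7.54 E0.3830
G1 X8.73 Y-4.54 E0.4470
G1 X9.80 Y-0.86 E0.5107
G1 X9.38 Y2.96 E0.5746
G1 X7.54 Y6.32 E0.6383
G1 X4.54 Y8.73 E0.7023
G1 X1.33 Y9.66 E0.7579
G1 X-0.41 Y7.49 E0.8041
G1 X-2.98 Y6.08 E0.8529
G1 X-5.88 Y5.76 E0.9014
G1 X-7.39 Y6.20 E0.9276
G1 X-8.73 Y4.54 E0.9630
G1 X-9.80 Y0.86 E1.0268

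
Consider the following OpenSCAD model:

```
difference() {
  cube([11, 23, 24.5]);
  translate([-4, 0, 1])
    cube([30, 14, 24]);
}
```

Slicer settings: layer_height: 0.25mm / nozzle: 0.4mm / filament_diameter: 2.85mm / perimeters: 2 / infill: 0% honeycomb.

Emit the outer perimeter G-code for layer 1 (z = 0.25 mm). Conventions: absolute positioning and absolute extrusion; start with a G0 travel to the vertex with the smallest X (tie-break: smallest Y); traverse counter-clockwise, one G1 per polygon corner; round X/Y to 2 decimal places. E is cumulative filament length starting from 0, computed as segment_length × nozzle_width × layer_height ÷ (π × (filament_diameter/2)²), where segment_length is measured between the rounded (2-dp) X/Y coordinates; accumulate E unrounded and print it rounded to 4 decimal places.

G0 X0.00 Y0.00 Z0.25
G1 X11.00 Y0.00 E0.1724
G1 X11.00 Y23.00 E0.5330
G1 X0.00 Y23.00 E0.7054
G1 X0.00 Y0.00 E1.0659

At z = 0.25 mm: the cube is present — its section is the full 11×23 rectangle; the cube at (-4, 0) is not intersected at this z (z outside [1, 25]); Taking the first minus the rest: none of the subtracted shapes is present at this height, so the 11×23 cube is unchanged — 1 connected region. The outline is a single polygon with 4 vertices. Extrusion per mm of travel: 0.4 × 0.25 / (π × 1.425²) = 0.015675. Accumulating E over each segment gives final E = 1.0659.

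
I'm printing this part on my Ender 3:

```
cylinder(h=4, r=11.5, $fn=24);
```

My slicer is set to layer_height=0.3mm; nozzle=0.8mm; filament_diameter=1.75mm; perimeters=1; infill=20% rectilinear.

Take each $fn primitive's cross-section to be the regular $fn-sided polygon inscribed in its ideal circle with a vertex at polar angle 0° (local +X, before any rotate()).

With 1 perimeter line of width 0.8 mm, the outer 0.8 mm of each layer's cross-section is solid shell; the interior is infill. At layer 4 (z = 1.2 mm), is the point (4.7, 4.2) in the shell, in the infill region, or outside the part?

At z = 1.2 mm: the r=11.5 cylinder contributes a regular 24-gon of circumradius 11.5. Overall, the cross-section is a single solid region. The nearest boundary edge runs (9.96, 5.75)→(8.13, 8.13); distance from the point to it = 5.12 mm. The point is inside the cross-section and 5.12 mm from the nearest boundary — more than the 0.8 mm shell width (1 × 0.8), so it's in the infill interior.

infill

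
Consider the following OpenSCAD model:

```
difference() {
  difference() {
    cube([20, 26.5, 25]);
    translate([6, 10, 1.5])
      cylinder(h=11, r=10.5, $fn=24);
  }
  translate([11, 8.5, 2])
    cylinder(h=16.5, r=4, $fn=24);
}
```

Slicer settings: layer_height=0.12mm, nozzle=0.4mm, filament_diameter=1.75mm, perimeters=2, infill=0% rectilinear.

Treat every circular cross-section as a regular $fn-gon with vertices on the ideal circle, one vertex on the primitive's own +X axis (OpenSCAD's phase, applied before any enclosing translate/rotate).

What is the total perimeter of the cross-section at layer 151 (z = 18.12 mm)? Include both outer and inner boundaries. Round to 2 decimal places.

118.06 mm

At z = 18.12 mm: the cube is present — its section is the full 20×26.5 rectangle (perimeter 93.00 mm); the cylinder at (6, 10) is absent (z outside [1.5, 12.5]); Taking the first minus the rest: none of the subtracted shapes is present at this height, so the 20×26.5 cube is unchanged — boundary = 93.00 mm; the r=4 cylinder at (11, 8.5) contributes a regular 24-gon of circumradius 4 (perimeter = 2·24·4.000·sin(180°/24) = 25.06 mm); Taking the first minus the rest: starting from the result so far, the r=4 cylinder at (11, 8.5) lies wholly inside it (removes its full 49.69 mm² and its 25.06 mm outline becomes a hole wall) — boundary (outer + 1 inner loop) = 118.06 mm. Overall, the cross-section is one region with 1 hole. Total boundary length (outer + inner) = 118.06 mm.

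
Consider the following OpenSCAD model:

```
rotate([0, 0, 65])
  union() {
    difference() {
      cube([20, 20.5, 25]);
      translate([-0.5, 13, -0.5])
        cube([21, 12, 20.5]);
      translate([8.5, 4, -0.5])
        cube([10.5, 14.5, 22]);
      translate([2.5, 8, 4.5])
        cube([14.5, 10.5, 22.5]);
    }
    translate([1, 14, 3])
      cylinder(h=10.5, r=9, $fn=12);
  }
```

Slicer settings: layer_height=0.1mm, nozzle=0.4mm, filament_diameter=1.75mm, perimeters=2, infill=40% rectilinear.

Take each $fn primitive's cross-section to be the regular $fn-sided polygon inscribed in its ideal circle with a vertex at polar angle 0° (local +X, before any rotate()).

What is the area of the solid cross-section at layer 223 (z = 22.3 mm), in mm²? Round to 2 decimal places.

At z = 22.3 mm: the cube is present — its section is the full 20×20.5 rectangle (area 410.00 mm²); the cube at (-0.5, 13) is not intersected at this z (z outside [-0.5, 20]); the cube at (8.5, 4) does not reach this height (z outside [-0.5, 21.5]); the cube at (2.5, 8) (footprint 14.5×10.5) is included at this height (area 152.25 mm²); Subtracting the remaining from the first: starting from the 20×20.5 cube (410.00 mm²), the 14.5×10.5 cube at (2.5, 8) lies wholly inside it (removes its full 152.25 mm² and its 50.00 mm outline becomes a hole wall) — area = 257.75 mm²; the cylinder at (1, 14) is not intersected at this z (z outside [3, 13.5]); Taking the union: only that combined region is present, so the union is just that shape — area = 257.75 mm²; (rotated 65° about Z; rotation is an isometry so areas/perimeters/island counts are preserved). Overall, the cross-section is one region with 1 hole. Net area = 257.75 mm².

257.75 mm²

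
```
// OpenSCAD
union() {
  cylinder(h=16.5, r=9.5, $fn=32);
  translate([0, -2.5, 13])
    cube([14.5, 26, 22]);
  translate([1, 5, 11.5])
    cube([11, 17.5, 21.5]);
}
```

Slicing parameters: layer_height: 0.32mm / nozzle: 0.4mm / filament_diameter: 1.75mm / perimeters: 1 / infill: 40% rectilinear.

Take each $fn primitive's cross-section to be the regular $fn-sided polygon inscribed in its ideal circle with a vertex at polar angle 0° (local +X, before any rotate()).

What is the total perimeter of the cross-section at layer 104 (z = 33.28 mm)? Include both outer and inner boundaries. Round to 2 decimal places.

At z = 33.28 mm: the cylinder does not reach this height (z outside [0, 16.5]); the cube at (0, -2.5) is present — its section is the full 14.5×26 rectangle (perimeter 81.00 mm); the cube at (1, 5) does not reach this height (z outside [11.5, 33]); Taking the union: only the 14.5×26 cube at (0, -2.5) is present, so the union is just that shape — boundary = 81.00 mm. Overall, the cross-section is a single solid region. Total boundary length (outer) = 81.00 mm.

81.00 mm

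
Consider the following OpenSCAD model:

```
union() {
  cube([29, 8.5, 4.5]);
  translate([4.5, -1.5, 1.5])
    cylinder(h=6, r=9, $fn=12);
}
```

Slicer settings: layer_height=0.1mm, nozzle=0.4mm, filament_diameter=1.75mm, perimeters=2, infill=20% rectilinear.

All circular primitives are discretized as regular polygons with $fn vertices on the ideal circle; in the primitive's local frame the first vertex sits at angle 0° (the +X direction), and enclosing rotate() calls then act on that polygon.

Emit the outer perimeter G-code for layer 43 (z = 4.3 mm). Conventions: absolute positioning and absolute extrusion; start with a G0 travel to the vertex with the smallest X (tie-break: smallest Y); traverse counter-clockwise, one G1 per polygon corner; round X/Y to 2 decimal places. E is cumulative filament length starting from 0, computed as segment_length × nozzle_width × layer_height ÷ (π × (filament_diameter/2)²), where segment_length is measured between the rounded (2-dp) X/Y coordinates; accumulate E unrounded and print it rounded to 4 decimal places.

G0 X-4.50 Y-1.50 Z4.30
G1 X-3.29 Y-6.00 E0.0775
G1 X0.00 Y-9.29 E0.1549
G1 X4.50 Y-10.50 E0.2324
G1 X9.00 Y-9.29 E0.3099
G1 X12.29 Y-6.00 E0.3872
G1 X13.50 Y-1.50 E0.4647
G1 X13.10 Y0.00 E0.4905
G1 X29.00 Y0.00 E0.7550
G1 X29.00 Y8.50 E0.8963
G1 X0.00 Y8.50 E1.3786
G1 X0.00 Y6.29 E1.4153
G1 X-3.29 Y3.00 E1.4927
G1 X-4.50 Y-1.50 E1.5702

At z = 4.3 mm: the cube (footprint 29×8.5) is included at this height; the r=9 cylinder at (4.5, -1.5) contributes a regular 12-gon of circumradius 9; Merging all regions: the regions partially overlap (shared area 78.59 mm²), so overlapping operands fuse into one piece — 1 connected region. The outline is a single polygon with 13 vertices. Extrusion per mm of travel: 0.4 × 0.1 / (π × 0.875²) = 0.016630. Accumulating E over each segment gives final E = 1.5702.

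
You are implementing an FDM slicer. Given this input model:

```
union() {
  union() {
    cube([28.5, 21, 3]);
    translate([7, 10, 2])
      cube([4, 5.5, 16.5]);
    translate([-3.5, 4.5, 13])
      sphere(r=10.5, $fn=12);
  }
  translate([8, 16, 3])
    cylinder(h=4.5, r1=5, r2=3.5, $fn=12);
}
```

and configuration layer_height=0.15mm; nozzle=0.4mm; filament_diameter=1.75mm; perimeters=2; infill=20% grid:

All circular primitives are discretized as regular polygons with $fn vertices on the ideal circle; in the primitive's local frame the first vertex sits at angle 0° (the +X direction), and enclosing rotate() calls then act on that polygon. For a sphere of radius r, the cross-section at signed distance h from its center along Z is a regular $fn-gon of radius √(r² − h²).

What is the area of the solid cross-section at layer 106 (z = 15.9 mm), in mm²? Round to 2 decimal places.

At z = 15.9 mm: the cube is absent (z outside [0, 3]); the cube at (7, 10) is present — its section is the full 4×5.5 rectangle (area 22.00 mm²); the r=10.5 sphere at (-3.5, 4.5) slices to a regular 12-gon of circumradius 10.092 (√(r²−h²) with h=2.9 from center) (area = (12/2)·10.092²·sin(360°/12) = 305.52 mm²); Taking the union: the 2 present regions are separate (no shared area or edge), so areas and boundary lengths simply add and each stays a separate island — area = 327.52 mm²; the cone at (8, 16) is not intersected at this z (z outside [3, 7.5]); Merging all regions: only the result so far is present, so the union is just that shape — area = 327.52 mm². Overall, the cross-section has 2 separate islands. Net area = 327.52 mm².

327.52 mm²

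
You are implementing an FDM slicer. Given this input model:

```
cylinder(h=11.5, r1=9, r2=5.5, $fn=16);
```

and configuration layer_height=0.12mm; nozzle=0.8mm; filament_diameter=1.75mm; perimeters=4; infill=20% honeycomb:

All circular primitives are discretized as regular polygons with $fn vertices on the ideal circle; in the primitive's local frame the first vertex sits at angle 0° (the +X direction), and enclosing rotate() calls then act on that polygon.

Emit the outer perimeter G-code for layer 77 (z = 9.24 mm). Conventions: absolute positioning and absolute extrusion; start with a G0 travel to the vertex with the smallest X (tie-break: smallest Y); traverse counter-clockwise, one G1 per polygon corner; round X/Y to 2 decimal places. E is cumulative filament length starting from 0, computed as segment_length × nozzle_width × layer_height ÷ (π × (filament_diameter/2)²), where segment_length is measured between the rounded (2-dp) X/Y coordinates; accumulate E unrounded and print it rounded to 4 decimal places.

G0 X-6.19 Y0.00 Z9.24
G1 X-5.72 Y-2.37 E0.0964
G1 X-4.38 Y-4.38 E0.1929
G1 X-2.37 Y-5.72 E0.2893
G1 X0.00 Y-6.19 E0.3857
G1 X2.37 Y-5.72 E0.4821
G1 X4.38 Y-4.38 E0.5786
G1 X5.72 Y-2.37 E0.6750
G1 X6.19 Y0.00 E0.7714
G1 X5.72 Y2.37 E0.8678
G1 X4.38 Y4.38 E0.9643
G1 X2.37 Y5.72 E1.0607
G1 X0.00 Y6.19 E1.1571
G1 X-2.37 Y5.72 E1.2535
G1 X-4.38 Y4.38 E1.3500
G1 X-5.72 Y2.37 E1.4464
G1 X-6.19 Y0.00 E1.5428

At z = 9.24 mm: the cone (r1=9→r2=5.5) has section circumradius 6.188 here — a regular 16-gon. The outline is a single polygon with 16 vertices. Extrusion per mm of travel: 0.8 × 0.12 / (π × 0.875²) = 0.039912. Accumulating E over each segment gives final E = 1.5428.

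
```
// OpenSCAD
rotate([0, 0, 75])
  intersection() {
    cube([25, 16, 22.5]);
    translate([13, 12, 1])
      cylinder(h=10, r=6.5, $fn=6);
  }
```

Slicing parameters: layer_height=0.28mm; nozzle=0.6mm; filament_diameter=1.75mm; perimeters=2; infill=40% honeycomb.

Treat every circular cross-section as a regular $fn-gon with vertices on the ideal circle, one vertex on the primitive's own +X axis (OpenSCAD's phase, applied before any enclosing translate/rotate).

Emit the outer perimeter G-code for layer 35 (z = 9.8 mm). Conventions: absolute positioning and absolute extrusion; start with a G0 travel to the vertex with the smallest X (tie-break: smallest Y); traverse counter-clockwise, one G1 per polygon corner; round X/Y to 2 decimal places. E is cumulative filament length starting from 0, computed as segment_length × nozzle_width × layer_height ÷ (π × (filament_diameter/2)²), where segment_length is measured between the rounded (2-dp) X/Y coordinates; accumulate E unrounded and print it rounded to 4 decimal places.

At z = 9.8 mm: the cube (footprint 25×16) is included at this height; the cylinder at (13, 12): section is a regular 6-gon, circumradius r=6.5; Taking the intersection: the r=6.5 cylinder at (13, 12) partially overlaps the 25×16 cube; clipping to the common part keeps 97.65 mm² — 1 connected region; (whole slice rotated 75° about Z — lengths, areas and connectivity unchanged). The outline is a single polygon with 6 vertices. Extrusion per mm of travel: 0.6 × 0.28 / (π × 0.875²) = 0.069846. Accumulating E over each segment gives final E = 2.5928.

G0 X-13.17 Y12.65 Z9.80
G1 X-9.91 Y9.38 E0.3225
G1 X-3.63 Y11.07 E0.7767
G1 X-1.95 Y17.35 E1.2308
G1 X-6.54 Y21.94 E1.6842
G1 X-11.01 Y20.75 E2.0073
G1 X-13.17 Y12.65 E2.5928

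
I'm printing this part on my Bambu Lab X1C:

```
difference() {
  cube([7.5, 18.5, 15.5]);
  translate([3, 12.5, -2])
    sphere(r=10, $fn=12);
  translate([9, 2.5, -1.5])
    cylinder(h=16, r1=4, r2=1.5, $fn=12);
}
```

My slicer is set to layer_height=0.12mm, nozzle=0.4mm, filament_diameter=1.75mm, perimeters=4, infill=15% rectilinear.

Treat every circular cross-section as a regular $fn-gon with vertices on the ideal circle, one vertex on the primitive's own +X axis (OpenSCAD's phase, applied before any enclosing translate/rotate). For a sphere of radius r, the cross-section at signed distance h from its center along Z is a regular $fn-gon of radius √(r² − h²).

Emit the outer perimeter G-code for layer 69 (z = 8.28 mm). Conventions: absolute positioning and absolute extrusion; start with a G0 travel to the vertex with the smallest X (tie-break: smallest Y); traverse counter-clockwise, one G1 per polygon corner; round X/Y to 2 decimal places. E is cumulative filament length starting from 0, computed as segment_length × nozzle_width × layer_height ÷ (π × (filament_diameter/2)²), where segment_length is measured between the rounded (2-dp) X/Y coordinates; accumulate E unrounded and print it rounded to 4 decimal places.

G0 X0.00 Y0.00 Z8.28
G1 X7.50 Y0.00 E0.1497
G1 X7.50 Y0.62 E0.1620
G1 X6.86 Y1.26 E0.1801
G1 X6.53 Y2.50 E0.2057
G1 X6.86 Y3.74 E0.2313
G1 X7.50 Y4.38 E0.2494
G1 X7.50 Y18.50 E0.5312
G1 X0.00 Y18.50 E0.6808
G1 X0.00 Y0.00 E1.0500

At z = 8.28 mm: the cube (footprint 7.5×18.5) is included at this height; the sphere at (3, 12.5) is not intersected at this z (|z−center|=10.280 > r=10); the cone at (9, 2.5): at t=0.611 of its height the radius interpolates to r₁+(r₂−r₁)t = 2.472, giving a regular 12-gon of that circumradius; Taking the first minus the rest: starting from the 7.5×18.5 cube, the cone at (9, 2.5) partially overlaps it — only the 2.40 mm² overlap (of its 18.33 mm²) is removed, clipping the outline — 1 connected region. The outline is a single polygon with 9 vertices. Extrusion per mm of travel: 0.4 × 0.12 / (π × 0.875²) = 0.019956. Accumulating E over each segment gives final E = 1.0500.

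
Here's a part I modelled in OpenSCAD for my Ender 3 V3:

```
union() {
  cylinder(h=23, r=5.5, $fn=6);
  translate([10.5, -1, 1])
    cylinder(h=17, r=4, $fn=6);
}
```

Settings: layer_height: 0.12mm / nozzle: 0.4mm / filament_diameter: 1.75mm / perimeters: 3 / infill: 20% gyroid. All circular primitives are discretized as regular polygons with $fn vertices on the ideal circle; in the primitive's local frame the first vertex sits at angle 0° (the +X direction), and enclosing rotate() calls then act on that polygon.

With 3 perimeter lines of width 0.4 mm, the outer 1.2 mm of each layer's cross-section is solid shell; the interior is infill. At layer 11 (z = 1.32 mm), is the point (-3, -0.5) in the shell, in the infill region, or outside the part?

At z = 1.32 mm: the r=5.5 cylinder contributes a regular 6-gon of circumradius 5.5; the cylinder at (10.5, -1): section is a regular 6-gon, circumradius r=4; Merging all regions: the 2 present regions are separate (no shared area or edge), so areas and boundary lengths simply add and each stays a separate island — 2 connected regions. Overall, the cross-section has 2 separate islands. The nearest boundary edge runs (-2.75, -4.76)→(-5.50, 0.00); distance from the point to it = 1.92 mm. (Shell/infill is judged within the island containing the point — the largest one.) The point is inside the cross-section and 1.92 mm from the nearest boundary — more than the 1.2 mm shell width (3 × 0.4), so it's in the infill interior.

infill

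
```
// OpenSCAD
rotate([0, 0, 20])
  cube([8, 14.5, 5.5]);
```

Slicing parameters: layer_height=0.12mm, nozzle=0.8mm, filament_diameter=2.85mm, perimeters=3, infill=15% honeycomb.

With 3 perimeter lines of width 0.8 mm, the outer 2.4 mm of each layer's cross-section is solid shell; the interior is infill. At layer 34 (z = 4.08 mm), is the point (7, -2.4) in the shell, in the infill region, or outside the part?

At z = 4.08 mm: the cube (footprint 8×14.5) is included at this height; (whole slice rotated 20° about Z — lengths, areas and connectivity unchanged). Overall, the cross-section is a single solid region. Undo the 20° rotation: the query point maps to (5.757, -4.649) in the un-rotated model frame. The nearest boundary edge runs (0.00, 0.00)→(8.00, 0.00); distance from the point to it = 4.65 mm. The point is not inside any of the regions above, so it lies outside the cross-section (4.65 mm from the nearest boundary).

outside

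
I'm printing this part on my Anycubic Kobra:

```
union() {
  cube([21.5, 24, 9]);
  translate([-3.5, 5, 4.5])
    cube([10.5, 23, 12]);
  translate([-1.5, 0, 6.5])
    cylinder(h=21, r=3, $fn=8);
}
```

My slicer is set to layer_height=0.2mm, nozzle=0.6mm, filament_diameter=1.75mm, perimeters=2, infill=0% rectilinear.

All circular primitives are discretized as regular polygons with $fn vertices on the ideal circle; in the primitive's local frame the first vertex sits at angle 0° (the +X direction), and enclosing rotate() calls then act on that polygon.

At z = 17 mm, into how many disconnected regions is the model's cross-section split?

At z = 17 mm: the cube does not reach this height (z outside [0, 9]); the cube at (-3.5, 5) is not intersected at this z (z outside [4.5, 16.5]); the r=3 cylinder at (-1.5, 0) gives a regular 8-gon of circumradius 3 (constant along its height); Taking the union: only the r=3 cylinder at (-1.5, 0) is present, so the union is just that shape — 1 connected region. The result has 1 disconnected region.

1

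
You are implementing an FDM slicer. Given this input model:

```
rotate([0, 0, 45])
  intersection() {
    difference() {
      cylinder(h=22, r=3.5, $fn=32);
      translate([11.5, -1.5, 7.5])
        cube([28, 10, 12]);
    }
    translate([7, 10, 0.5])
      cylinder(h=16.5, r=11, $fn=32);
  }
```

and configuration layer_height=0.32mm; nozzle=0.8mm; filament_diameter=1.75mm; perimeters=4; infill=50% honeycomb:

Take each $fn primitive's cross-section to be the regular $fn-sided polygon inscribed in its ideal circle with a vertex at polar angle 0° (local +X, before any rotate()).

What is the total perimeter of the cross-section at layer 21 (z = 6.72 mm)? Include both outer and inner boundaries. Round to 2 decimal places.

At z = 6.72 mm: the r=3.5 cylinder gives a regular 32-gon of circumradius 3.5 (constant along its height) (perimeter = 2·32·3.500·sin(180°/32) = 21.96 mm); the cube at (11.5, -1.5) is not intersected at this z (z outside [7.5, 19.5]); After the difference (first − rest): none of the subtracted shapes is present at this height, so the r=3.5 cylinder is unchanged — boundary = 21.96 mm; the cylinder at (7, 10): section is a regular 32-gon, circumradius r=11 (perimeter = 2·32·11.000·sin(180°/32) = 69.00 mm); Keeping only the common overlap: the r=11 cylinder at (7, 10) partially overlaps the result so far; clipping to the common part keeps 9.67 mm² — boundary = 13.64 mm; (whole slice rotated 45° about Z — lengths, areas and connectivity unchanged). Overall, the cross-section is a single solid region. Total boundary length (outer) = 13.64 mm.

13.64 mm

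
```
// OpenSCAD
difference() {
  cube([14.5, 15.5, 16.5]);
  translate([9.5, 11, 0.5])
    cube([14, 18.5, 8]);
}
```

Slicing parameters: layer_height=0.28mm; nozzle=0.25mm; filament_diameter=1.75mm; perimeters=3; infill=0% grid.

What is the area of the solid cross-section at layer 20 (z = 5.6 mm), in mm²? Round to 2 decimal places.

202.25 mm²

At z = 5.6 mm: the 14.5×15.5 cube contributes its full rectangle (area 224.75 mm²); the cube at (9.5, 11) (footprint 14×18.5) is included at this height (area 259.00 mm²); Subtracting the remaining from the first: starting from the 14.5×15.5 cube (224.75 mm²), the 14×18.5 cube at (9.5, 11) partially overlaps it — only the 22.50 mm² overlap (of its 259.00 mm²) is removed, clipping the outline — area = 202.25 mm². Overall, the cross-section is a single solid region. Net area = 202.25 mm².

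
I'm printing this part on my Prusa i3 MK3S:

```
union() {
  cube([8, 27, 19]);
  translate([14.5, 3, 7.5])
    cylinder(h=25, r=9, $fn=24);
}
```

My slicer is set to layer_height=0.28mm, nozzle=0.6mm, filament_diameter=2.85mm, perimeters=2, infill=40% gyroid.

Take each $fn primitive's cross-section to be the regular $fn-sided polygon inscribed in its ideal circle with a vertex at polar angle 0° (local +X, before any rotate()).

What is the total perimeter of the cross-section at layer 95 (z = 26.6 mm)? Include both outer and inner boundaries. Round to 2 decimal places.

56.39 mm

At z = 26.6 mm: the cube is not intersected at this z (z outside [0, 19]); the r=9 cylinder at (14.5, 3) gives a regular 24-gon of circumradius 9 (constant along its height) (perimeter = 2·24·9.000·sin(180°/24) = 56.39 mm); Taking the union: only the r=9 cylinder at (14.5, 3) is present, so the union is just that shape — boundary = 56.39 mm. Overall, the cross-section is a single solid region. Total boundary length (outer) = 56.39 mm.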